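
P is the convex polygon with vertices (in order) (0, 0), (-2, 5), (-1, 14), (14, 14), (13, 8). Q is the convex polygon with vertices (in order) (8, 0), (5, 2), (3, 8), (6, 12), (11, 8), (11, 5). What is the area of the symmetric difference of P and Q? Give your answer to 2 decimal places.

130.40

|P| = 151.5, |Q| = 59.5, |P∩Q| = 40.3011.
|P △ Q| = |P| + |Q| − 2·|P∩Q| = 151.5 + 59.5 − 80.6023 = 130.40.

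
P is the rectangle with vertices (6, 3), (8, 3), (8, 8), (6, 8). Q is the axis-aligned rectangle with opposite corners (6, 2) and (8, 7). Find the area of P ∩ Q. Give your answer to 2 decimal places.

8.00

|P∩Q|: x∈[6,8], y∈[3,7] → 2·4 = 8.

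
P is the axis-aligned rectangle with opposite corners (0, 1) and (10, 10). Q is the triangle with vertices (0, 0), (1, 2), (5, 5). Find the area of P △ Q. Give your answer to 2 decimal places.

88.00

|P| = 90, |Q| = 2.5, |P∩Q| = 2.25.
|P △ Q| = |P| + |Q| − 2·|P∩Q| = 90 + 2.5 − 4.5 = 88.00.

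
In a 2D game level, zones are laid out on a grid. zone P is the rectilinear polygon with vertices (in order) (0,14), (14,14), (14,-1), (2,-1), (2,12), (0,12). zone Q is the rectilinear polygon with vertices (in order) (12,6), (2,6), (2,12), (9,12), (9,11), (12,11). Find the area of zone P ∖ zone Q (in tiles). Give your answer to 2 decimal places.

|zone P| = 184, |zone P∩zone Q| = 57.
|zone P ∖ zone Q| = |zone P| − |zone P∩zone Q| = 184 − 57 = 127.00.

127.00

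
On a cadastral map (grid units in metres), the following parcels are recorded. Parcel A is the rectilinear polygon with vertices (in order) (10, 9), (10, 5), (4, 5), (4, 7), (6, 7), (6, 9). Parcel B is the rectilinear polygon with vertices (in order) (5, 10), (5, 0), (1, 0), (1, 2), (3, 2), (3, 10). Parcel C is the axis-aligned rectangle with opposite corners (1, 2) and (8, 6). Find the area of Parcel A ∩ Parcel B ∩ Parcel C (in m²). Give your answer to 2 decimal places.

1.00

The intersection is the polygon with vertices (4,6), (5,6), (5,5), (4,5).
By the shoelace formula its area is 1.00.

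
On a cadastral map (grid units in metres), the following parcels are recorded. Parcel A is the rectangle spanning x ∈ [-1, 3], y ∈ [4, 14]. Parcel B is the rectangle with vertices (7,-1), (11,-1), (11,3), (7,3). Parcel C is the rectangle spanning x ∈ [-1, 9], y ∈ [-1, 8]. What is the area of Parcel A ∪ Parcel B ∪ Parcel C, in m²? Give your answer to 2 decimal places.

By inclusion–exclusion:
Individual areas: |Parcel A| = 40, |Parcel B| = 16, |Parcel C| = 90.
|Parcel A∩Parcel B| = 0 (no overlap).
|Parcel A∩Parcel C|: x∈[-1,3], y∈[4,8] → 4·4 = 16.
|Parcel B∩Parcel C|: x∈[7,9], y∈[-1,3] → 2·4 = 8.
|Parcel A∩Parcel B∩Parcel C| = 0.
|Parcel A ∪ Parcel B ∪ Parcel C| = 146 − 24 + 0 = 122.00.

122.00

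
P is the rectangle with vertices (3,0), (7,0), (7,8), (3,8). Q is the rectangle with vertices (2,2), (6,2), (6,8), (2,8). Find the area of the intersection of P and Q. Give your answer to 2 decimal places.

18.00

|P∩Q|: x∈[3,6], y∈[2,8] → 3·6 = 18.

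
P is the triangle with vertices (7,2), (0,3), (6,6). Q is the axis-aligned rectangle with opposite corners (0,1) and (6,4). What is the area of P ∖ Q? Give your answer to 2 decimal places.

5.93

|P| = 13.5, |P∩Q| = 7.5714.
|P ∖ Q| = |P| − |P∩Q| = 13.5 − 7.5714 = 5.93.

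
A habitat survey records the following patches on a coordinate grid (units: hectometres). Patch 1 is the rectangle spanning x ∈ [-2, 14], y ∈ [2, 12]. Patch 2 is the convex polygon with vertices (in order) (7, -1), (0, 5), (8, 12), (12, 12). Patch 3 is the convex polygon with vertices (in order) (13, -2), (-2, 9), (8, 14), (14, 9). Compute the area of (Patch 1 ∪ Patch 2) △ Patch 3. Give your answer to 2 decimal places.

74.84

|Patch 1 ∪ Patch 2| = 166.9808.
|(Patch 1 ∪ Patch 2) ∩ Patch 3| = 110.0695.
|(Patch 1 ∪ Patch 2) △ Patch 3| = 166.9808 + 128 − 220.139 = 74.84.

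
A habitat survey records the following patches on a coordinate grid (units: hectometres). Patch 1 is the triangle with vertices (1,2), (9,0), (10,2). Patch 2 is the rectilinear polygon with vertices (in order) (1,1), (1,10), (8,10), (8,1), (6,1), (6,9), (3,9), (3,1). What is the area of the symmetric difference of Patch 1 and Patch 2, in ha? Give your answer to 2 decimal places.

|Patch 1| = 9, |Patch 2| = 39, |Patch 1∩Patch 2| = 2.5.
|Patch 1 △ Patch 2| = |Patch 1| + |Patch 2| − 2·|Patch 1∩Patch 2| = 9 + 39 − 5 = 43.00.

43.00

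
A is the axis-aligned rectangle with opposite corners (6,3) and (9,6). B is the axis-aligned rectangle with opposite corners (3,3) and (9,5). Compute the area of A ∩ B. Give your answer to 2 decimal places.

6.00

|A∩B|: x∈[6,9], y∈[3,5] → 3·2 = 6.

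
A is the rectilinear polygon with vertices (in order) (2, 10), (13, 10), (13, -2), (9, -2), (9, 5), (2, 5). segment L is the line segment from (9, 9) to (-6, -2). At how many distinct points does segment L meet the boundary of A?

The segment meets the boundary at (3.545,5).

1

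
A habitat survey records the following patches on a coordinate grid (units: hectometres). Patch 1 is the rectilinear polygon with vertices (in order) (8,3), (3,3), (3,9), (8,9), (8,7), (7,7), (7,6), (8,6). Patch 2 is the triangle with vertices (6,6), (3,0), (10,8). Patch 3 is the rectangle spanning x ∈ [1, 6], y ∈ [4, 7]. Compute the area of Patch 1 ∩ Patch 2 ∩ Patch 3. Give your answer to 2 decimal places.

The intersection is the polygon with vertices (6,6), (6,4), (5,4).
By the shoelace formula its area is 1.00.

1.00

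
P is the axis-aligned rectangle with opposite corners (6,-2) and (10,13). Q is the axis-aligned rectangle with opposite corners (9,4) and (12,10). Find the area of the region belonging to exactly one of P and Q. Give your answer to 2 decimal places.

66.00

|P∩Q|: x∈[9,10], y∈[4,10] → 1·6 = 6.
|P △ Q| = |P| + |Q| − 2·|P∩Q| = 60 + 18 − 12 = 66.00.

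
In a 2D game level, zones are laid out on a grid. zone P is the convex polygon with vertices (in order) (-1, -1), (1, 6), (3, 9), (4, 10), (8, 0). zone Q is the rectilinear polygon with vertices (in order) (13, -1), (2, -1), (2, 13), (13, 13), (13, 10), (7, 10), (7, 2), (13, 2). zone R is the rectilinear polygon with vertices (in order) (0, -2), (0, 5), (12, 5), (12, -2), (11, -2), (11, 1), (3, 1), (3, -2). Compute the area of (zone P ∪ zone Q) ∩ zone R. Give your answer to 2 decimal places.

39.71

|zone P ∪ zone Q| = 120.3.
|(zone P ∪ zone Q) ∩ zone R| = 39.71.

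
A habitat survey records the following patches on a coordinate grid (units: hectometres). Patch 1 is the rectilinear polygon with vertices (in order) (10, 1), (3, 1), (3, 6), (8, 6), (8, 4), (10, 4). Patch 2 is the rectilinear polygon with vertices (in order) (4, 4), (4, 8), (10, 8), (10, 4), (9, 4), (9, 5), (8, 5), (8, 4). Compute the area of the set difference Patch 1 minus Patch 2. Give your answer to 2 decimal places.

23.00

|Patch 1| = 31, |Patch 1∩Patch 2| = 8.
|Patch 1 ∖ Patch 2| = |Patch 1| − |Patch 1∩Patch 2| = 31 − 8 = 23.00.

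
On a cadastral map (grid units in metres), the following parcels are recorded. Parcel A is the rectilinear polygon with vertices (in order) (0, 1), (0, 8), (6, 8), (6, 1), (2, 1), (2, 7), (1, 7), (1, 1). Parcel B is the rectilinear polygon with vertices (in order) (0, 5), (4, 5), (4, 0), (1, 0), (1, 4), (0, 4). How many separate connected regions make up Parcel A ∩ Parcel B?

2

Parcel A ∩ Parcel B splits into 2 disjoint pieces (area 1, area 8).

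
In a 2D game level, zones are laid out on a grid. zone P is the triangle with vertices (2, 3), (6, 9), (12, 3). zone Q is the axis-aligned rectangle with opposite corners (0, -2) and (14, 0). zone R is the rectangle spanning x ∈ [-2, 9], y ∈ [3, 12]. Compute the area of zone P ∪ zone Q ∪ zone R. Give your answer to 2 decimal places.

131.50

By inclusion–exclusion:
Individual areas: |zone P| = 30, |zone Q| = 28, |zone R| = 99.
|zone P∩zone Q| = 0.
|zone P∩zone R| = 25.5.
|zone Q∩zone R| = 0 (no overlap).
|zone P∩zone Q∩zone R| = 0.
|zone P ∪ zone Q ∪ zone R| = 157 − 25.5 + 0 = 131.50.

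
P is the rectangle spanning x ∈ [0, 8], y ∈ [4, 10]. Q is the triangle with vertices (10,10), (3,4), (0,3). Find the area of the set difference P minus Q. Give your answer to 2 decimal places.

|P| = 48, |P∩Q| = 4.4.
|P ∖ Q| = |P| − |P∩Q| = 48 − 4.4 = 43.60.

43.60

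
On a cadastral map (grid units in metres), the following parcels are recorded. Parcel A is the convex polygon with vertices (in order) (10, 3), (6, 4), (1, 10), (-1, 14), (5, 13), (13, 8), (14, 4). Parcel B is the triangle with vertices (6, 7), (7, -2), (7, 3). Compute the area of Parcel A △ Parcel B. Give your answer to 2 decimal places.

85.13

|Parcel A| = 84, |Parcel B| = 2.5, |Parcel A∩Parcel B| = 0.6857.
|Parcel A △ Parcel B| = |Parcel A| + |Parcel B| − 2·|Parcel A∩Parcel B| = 84 + 2.5 − 1.3714 = 85.13.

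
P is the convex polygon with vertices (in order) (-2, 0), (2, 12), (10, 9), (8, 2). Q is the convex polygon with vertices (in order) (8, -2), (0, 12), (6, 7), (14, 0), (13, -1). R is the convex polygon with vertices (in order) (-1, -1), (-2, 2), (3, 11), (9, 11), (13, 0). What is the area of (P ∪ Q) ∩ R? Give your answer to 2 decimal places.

|P ∪ Q| = 114.5516.
|(P ∪ Q) ∩ R| = 99.29.

99.29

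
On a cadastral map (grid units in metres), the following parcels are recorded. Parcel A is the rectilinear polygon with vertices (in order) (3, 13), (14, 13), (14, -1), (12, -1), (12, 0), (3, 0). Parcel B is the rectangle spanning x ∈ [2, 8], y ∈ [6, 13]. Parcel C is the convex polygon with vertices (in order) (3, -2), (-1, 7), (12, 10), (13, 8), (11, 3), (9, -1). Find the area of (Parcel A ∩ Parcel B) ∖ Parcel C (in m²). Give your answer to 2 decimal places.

|Parcel A ∩ Parcel B| = 35.
|(Parcel A ∩ Parcel B) ∩ Parcel C| = 12.5.
|(Parcel A ∩ Parcel B) ∖ Parcel C| = 35 − 12.5 = 22.50.

22.50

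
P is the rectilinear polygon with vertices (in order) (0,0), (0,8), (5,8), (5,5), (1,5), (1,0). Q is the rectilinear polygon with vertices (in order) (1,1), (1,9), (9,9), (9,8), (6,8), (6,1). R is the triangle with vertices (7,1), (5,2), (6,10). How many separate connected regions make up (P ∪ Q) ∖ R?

(P ∪ Q) ∖ R splits into 2 disjoint pieces (area 43.8125, area 2.8333).

2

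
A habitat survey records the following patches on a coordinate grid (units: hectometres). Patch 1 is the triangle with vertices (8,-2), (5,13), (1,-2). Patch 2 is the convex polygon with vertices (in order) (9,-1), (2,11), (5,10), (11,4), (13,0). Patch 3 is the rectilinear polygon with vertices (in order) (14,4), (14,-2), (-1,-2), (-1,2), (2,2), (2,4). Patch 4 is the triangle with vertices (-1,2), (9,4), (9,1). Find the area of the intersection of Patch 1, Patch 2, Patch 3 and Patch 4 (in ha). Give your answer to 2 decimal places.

0.37

The intersection is the polygon with vertices (7.174,2.13), (6.388,3.478), (6.885,3.577).
By the shoelace formula its area is 0.37.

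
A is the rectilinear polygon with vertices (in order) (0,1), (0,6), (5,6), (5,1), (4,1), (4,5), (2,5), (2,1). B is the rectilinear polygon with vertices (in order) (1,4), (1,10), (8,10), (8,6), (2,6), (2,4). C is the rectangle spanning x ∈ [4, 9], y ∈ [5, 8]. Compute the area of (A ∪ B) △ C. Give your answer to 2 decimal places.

42.00

|A ∪ B| = 45.
|(A ∪ B) ∩ C| = 9.
|(A ∪ B) △ C| = 45 + 15 − 18 = 42.00.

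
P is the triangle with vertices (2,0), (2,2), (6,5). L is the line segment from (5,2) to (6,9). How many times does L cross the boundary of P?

The segment meets the boundary at (5.304,4.13), (5.36,4.52).

2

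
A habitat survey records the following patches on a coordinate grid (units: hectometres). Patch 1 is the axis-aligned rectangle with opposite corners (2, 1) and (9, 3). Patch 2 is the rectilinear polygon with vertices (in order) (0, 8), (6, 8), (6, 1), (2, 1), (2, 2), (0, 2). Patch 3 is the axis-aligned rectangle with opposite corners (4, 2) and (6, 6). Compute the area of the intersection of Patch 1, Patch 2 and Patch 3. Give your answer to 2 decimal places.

2.00

The intersection is the polygon with vertices (6,3), (6,2), (4,2), (4,3).
By the shoelace formula its area is 2.00.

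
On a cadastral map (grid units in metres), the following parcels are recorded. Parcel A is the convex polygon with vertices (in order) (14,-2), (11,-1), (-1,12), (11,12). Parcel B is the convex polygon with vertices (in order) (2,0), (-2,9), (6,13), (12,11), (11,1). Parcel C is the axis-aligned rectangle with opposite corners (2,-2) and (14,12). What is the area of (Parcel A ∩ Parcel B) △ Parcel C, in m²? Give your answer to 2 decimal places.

95.74

|Parcel A ∩ Parcel B| = 75.4563.
|(Parcel A ∩ Parcel B) ∩ Parcel C| = 73.8576.
|(Parcel A ∩ Parcel B) △ Parcel C| = 75.4563 + 168 − 147.7153 = 95.74.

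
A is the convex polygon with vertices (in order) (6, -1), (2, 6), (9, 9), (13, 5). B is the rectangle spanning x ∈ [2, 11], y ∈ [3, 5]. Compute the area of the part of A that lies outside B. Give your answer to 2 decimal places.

40.83

|A| = 56.5, |A∩B| = 15.6667.
|A ∖ B| = |A| − |A∩B| = 56.5 − 15.6667 = 40.83.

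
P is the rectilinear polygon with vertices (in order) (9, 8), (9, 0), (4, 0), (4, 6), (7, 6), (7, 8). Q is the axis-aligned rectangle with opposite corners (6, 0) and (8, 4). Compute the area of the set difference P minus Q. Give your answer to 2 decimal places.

|P| = 34, |P∩Q| = 8.
|P ∖ Q| = |P| − |P∩Q| = 34 − 8 = 26.00.

26.00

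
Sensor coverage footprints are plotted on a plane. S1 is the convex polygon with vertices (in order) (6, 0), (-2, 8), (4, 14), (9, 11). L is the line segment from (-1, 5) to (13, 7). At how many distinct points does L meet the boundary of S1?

The segment meets the boundary at (7.703,6.243), (0.75,5.25).

2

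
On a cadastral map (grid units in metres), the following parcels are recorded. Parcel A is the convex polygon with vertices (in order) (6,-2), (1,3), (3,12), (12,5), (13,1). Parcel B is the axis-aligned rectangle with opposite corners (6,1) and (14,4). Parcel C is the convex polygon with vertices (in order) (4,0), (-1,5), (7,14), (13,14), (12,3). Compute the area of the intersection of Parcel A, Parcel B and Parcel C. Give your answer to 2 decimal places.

The intersection is the polygon with vertices (6,1), (6,4), (12.091,4), (12,3), (6.667,1).
By the shoelace formula its area is 12.71.

12.71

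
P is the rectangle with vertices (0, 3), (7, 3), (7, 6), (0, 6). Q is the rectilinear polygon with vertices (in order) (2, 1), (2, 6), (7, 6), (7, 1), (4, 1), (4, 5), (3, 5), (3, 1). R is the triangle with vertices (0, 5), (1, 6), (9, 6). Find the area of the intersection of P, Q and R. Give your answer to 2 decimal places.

2.50

The intersection is the polygon with vertices (2,6), (7,6), (7,5.778), (2,5.222).
By the shoelace formula its area is 2.50.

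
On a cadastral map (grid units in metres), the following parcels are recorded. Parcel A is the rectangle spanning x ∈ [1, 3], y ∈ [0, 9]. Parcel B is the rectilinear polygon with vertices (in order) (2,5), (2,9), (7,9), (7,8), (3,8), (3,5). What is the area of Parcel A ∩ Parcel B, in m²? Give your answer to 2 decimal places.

The intersection is the polygon with vertices (3,5), (2,5), (2,9), (3,9), (3,8).
By the shoelace formula its area is 4.00.

4.00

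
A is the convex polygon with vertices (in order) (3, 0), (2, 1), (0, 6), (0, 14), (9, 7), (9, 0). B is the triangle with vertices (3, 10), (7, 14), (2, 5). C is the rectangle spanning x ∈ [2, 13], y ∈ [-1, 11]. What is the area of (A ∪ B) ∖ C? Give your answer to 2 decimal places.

|A ∪ B| = 89.5873.
|(A ∪ B) ∩ C| = 66.8016.
|(A ∪ B) ∖ C| = 89.5873 − 66.8016 = 22.79.

22.79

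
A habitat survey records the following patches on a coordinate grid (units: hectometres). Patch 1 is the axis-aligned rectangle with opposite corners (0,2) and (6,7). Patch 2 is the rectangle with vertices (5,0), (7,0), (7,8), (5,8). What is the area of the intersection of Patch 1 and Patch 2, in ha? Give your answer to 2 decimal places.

5.00

|Patch 1∩Patch 2|: x∈[5,6], y∈[2,7] → 1·5 = 5.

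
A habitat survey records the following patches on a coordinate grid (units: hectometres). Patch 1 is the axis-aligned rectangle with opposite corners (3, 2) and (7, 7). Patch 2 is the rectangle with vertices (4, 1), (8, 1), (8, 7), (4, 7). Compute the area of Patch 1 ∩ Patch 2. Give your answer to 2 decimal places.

15.00

|Patch 1∩Patch 2|: x∈[4,7], y∈[2,7] → 3·5 = 15.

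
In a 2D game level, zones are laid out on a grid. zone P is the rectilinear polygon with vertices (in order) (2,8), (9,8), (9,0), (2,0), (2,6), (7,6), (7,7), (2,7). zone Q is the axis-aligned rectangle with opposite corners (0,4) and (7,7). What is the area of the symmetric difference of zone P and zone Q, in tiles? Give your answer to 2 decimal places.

|zone P| = 51, |zone Q| = 21, |zone P∩zone Q| = 10.
|zone P △ zone Q| = |zone P| + |zone Q| − 2·|zone P∩zone Q| = 51 + 21 − 20 = 52.00.

52.00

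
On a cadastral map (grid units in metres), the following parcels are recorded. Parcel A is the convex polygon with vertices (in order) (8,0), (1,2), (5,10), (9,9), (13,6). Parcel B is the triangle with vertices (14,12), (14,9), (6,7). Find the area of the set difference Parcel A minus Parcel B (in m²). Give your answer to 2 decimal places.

67.54

|Parcel A| = 70, |Parcel A∩Parcel B| = 2.4631.
|Parcel A ∖ Parcel B| = |Parcel A| − |Parcel A∩Parcel B| = 70 − 2.4631 = 67.54.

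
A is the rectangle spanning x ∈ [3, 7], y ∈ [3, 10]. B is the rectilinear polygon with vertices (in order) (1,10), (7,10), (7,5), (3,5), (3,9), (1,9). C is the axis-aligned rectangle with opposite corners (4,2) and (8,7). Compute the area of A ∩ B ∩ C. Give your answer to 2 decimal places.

6.00

The intersection is the polygon with vertices (4,5), (4,7), (7,7), (7,5).
By the shoelace formula its area is 6.00.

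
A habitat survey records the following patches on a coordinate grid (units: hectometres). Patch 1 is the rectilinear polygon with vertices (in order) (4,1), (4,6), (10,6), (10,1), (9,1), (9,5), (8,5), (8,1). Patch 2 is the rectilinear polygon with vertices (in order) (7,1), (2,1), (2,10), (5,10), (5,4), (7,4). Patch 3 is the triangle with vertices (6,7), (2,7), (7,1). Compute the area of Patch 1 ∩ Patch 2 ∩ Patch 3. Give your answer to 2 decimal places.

The intersection is the polygon with vertices (5,6), (5,4), (6.5,4), (7,1), (4,4.6), (4,6).
By the shoelace formula its area is 4.85.

4.85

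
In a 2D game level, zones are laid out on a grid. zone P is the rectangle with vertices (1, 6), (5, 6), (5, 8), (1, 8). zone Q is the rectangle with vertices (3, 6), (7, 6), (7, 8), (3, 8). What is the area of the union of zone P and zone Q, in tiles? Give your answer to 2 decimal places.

By inclusion–exclusion:
Individual areas: |zone P| = 8, |zone Q| = 8.
|zone P∩zone Q|: x∈[3,5], y∈[6,8] → 2·2 = 4.
|zone P ∪ zone Q| = 16 − 4 = 12.00.

12.00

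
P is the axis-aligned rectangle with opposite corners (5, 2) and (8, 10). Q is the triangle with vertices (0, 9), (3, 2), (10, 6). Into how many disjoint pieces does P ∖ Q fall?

P ∖ Q splits into 2 disjoint pieces (area 6, area 8.85).

2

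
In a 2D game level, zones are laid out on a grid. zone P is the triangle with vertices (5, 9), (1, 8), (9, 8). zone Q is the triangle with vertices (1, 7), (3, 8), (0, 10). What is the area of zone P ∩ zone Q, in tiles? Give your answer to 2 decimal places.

The intersection is the polygon with vertices (1,8), (2.454,8.364), (3,8).
By the shoelace formula its area is 0.36.

0.36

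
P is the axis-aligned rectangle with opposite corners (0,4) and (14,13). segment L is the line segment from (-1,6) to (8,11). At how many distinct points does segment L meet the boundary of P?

The segment meets the boundary at (0,6.556).

1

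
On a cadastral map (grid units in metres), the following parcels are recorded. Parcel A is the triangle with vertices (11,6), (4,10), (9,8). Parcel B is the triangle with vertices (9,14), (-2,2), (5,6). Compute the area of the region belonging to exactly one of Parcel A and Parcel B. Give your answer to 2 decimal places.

22.15

|Parcel A| = 3, |Parcel B| = 20, |Parcel A∩Parcel B| = 0.4268.
|Parcel A △ Parcel B| = |Parcel A| + |Parcel B| − 2·|Parcel A∩Parcel B| = 3 + 20 − 0.8537 = 22.15.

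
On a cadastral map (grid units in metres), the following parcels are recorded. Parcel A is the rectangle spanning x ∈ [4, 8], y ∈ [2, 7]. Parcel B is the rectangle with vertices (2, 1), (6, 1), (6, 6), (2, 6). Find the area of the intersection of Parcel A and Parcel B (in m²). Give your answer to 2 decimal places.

8.00

|Parcel A∩Parcel B|: x∈[4,6], y∈[2,6] → 2·4 = 8.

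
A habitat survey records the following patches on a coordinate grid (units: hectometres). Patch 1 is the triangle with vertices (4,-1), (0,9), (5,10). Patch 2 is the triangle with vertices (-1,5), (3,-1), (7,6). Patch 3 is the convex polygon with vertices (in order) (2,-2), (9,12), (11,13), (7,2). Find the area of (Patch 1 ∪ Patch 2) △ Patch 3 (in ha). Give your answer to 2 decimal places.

|Patch 1 ∪ Patch 2| = 43.1478.
|(Patch 1 ∪ Patch 2) ∩ Patch 3| = 5.5298.
|(Patch 1 ∪ Patch 2) △ Patch 3| = 43.1478 + 30 − 11.0597 = 62.09.

62.09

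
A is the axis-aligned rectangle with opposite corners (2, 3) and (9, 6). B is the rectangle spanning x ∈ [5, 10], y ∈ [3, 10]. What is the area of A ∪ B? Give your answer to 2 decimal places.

By inclusion–exclusion:
Individual areas: |A| = 21, |B| = 35.
|A∩B|: x∈[5,9], y∈[3,6] → 4·3 = 12.
|A ∪ B| = 56 − 12 = 44.00.

44.00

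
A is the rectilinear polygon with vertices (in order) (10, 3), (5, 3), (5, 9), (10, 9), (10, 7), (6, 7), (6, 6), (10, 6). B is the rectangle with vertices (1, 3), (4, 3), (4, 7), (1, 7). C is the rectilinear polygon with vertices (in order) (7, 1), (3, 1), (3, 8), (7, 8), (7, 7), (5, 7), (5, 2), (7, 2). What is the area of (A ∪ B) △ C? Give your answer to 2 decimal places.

44.00

|A ∪ B| = 38.
|(A ∪ B) ∩ C| = 6.
|(A ∪ B) △ C| = 38 + 18 − 12 = 44.00.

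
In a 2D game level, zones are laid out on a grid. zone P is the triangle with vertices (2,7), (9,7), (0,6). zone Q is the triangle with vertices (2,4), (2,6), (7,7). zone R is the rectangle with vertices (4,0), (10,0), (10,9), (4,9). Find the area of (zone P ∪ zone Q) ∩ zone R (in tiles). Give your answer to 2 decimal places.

2.96

The region (zone P ∪ zone Q) ∩ zone R is the polygon with vertices (9,7), (6.545,6.727), (4,5.2), (4,6.4), (4.5,6.5), (4,6.444), (4,7), (7,7).
By the shoelace formula its area is 2.96.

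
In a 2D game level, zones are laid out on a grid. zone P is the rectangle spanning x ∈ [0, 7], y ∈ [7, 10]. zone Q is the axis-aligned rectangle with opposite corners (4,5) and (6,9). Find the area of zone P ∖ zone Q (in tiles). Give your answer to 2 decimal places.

17.00

|zone P∩zone Q|: x∈[4,6], y∈[7,9] → 2·2 = 4.
|zone P| = 21.
|zone P ∖ zone Q| = |zone P| − |zone P∩zone Q| = 21 − 4 = 17.00.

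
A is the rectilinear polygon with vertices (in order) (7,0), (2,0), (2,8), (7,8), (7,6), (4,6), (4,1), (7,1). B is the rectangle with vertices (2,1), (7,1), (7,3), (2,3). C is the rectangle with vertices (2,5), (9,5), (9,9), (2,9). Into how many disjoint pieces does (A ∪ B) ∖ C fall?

1

(A ∪ B) ∖ C is a single connected region.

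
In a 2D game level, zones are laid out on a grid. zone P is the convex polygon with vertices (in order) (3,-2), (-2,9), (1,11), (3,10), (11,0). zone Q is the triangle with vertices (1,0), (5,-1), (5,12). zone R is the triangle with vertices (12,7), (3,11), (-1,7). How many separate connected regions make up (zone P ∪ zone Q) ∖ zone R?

2

(zone P ∪ zone Q) ∖ zone R splits into 2 disjoint pieces (area 71.1564, area 0.5179).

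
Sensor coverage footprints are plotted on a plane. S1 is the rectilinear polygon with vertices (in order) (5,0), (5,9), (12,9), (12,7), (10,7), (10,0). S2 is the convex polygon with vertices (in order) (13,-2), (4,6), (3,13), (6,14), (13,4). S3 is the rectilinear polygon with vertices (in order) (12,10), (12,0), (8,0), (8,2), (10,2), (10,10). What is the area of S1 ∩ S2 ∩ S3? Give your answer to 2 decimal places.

1.58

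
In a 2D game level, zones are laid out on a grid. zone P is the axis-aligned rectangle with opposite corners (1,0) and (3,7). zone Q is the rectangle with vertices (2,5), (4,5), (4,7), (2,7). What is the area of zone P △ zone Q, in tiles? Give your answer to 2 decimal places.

14.00

|zone P∩zone Q|: x∈[2,3], y∈[5,7] → 1·2 = 2.
|zone P △ zone Q| = |zone P| + |zone Q| − 2·|zone P∩zone Q| = 14 + 4 − 4 = 14.00.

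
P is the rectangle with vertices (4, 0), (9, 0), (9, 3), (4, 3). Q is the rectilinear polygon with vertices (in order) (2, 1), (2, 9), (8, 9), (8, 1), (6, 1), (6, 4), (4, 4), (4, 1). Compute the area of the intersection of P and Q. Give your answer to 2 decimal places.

4.00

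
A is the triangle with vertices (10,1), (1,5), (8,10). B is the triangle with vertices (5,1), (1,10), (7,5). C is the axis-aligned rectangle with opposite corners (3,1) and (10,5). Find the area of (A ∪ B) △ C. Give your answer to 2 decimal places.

|A ∪ B| = 42.7377.
|(A ∪ B) ∩ C| = 17.711.
|(A ∪ B) △ C| = 42.7377 + 28 − 35.4219 = 35.32.

35.32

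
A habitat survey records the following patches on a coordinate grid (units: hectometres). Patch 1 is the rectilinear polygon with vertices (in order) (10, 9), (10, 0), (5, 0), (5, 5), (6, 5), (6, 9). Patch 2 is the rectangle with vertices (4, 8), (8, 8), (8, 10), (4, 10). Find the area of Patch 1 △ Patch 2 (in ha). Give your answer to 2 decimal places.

45.00

|Patch 1| = 41, |Patch 2| = 8, |Patch 1∩Patch 2| = 2.
|Patch 1 △ Patch 2| = |Patch 1| + |Patch 2| − 2·|Patch 1∩Patch 2| = 41 + 8 − 4 = 45.00.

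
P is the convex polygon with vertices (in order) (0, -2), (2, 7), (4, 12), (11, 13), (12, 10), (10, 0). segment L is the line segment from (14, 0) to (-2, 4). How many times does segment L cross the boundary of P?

The segment meets the boundary at (1.158,3.211), (10.19,0.952).

2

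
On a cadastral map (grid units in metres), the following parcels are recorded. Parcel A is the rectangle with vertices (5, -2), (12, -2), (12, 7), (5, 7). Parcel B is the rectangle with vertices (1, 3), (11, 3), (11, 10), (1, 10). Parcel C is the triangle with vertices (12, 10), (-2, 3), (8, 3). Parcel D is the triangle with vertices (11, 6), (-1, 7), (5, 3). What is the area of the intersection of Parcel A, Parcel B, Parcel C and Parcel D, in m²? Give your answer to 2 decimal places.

9.86

The intersection is the polygon with vertices (9.2,5.1), (5,3), (5,6.5), (9.773,6.102).
By the shoelace formula its area is 9.86.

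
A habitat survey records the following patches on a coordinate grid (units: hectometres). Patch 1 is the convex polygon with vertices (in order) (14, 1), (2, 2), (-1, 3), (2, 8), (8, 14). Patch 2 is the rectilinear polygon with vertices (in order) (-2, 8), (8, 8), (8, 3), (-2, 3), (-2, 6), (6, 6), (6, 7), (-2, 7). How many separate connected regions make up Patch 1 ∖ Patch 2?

Patch 1 ∖ Patch 2 splits into 2 disjoint pieces (area 64.5, area 4.9).

2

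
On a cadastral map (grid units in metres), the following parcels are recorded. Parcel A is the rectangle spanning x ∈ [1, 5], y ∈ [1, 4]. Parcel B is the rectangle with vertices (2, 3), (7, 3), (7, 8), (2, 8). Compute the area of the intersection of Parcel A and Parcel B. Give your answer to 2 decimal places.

|Parcel A∩Parcel B|: x∈[2,5], y∈[3,4] → 3·1 = 3.

3.00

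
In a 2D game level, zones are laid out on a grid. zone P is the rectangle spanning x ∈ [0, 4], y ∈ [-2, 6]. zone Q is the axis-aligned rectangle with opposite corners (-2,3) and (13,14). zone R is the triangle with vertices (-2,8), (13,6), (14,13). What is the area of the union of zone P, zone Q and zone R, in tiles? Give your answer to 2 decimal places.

By inclusion–exclusion:
Individual areas: |zone P| = 32, |zone Q| = 165, |zone R| = 53.5.
|zone P∩zone Q|: x∈[0,4], y∈[3,6] → 4·3 = 12.
|zone P∩zone R| = 0.
|zone Q∩zone R| = 50.1562.
|zone P∩zone Q∩zone R| = 0.
|zone P ∪ zone Q ∪ zone R| = 250.5 − 62.1562 + 0 = 188.34.

188.34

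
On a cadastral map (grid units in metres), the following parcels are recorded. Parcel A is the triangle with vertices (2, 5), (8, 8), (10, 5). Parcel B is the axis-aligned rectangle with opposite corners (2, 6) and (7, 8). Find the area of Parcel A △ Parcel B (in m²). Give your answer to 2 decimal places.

|Parcel A| = 12, |Parcel B| = 10, |Parcel A∩Parcel B| = 2.25.
|Parcel A △ Parcel B| = |Parcel A| + |Parcel B| − 2·|Parcel A∩Parcel B| = 12 + 10 − 4.5 = 17.50.

17.50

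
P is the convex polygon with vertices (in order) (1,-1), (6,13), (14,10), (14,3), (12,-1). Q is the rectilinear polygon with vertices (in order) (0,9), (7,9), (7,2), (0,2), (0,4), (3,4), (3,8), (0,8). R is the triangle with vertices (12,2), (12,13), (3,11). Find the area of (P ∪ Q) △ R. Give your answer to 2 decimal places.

|P ∪ Q| = 142.3143.
|(P ∪ Q) ∩ R| = 42.7063.
|(P ∪ Q) △ R| = 142.3143 + 49.5 − 85.4125 = 106.40.

106.40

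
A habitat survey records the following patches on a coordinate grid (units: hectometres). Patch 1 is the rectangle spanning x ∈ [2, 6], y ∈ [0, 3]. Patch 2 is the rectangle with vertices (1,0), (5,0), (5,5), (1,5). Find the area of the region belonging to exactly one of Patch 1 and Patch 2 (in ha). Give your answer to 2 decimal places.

|Patch 1∩Patch 2|: x∈[2,5], y∈[0,3] → 3·3 = 9.
|Patch 1 △ Patch 2| = |Patch 1| + |Patch 2| − 2·|Patch 1∩Patch 2| = 12 + 20 − 18 = 14.00.

14.00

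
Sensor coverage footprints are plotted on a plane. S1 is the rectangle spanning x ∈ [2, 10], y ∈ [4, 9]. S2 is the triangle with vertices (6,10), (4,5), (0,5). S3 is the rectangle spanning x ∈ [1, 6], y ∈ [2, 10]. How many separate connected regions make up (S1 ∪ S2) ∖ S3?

(S1 ∪ S2) ∖ S3 splits into 2 disjoint pieces (area 20, area 0.4167).

2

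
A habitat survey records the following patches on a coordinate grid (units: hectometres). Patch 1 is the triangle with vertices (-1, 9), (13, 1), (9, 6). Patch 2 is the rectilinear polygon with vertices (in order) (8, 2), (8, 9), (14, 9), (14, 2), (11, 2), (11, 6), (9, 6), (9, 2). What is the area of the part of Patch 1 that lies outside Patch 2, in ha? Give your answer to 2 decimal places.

15.54

|Patch 1| = 19, |Patch 1∩Patch 2| = 3.4607.
|Patch 1 ∖ Patch 2| = |Patch 1| − |Patch 1∩Patch 2| = 19 − 3.4607 = 15.54.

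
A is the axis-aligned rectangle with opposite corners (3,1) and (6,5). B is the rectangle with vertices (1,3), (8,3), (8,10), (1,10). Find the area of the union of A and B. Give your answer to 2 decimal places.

55.00

By inclusion–exclusion:
Individual areas: |A| = 12, |B| = 49.
|A∩B|: x∈[3,6], y∈[3,5] → 3·2 = 6.
|A ∪ B| = 61 − 6 = 55.00.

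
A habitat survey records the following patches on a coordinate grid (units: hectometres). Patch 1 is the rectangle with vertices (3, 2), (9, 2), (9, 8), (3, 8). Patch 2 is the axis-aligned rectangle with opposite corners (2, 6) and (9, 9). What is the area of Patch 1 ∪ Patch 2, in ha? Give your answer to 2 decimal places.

By inclusion–exclusion:
Individual areas: |Patch 1| = 36, |Patch 2| = 21.
|Patch 1∩Patch 2|: x∈[3,9], y∈[6,8] → 6·2 = 12.
|Patch 1 ∪ Patch 2| = 57 − 12 = 45.00.

45.00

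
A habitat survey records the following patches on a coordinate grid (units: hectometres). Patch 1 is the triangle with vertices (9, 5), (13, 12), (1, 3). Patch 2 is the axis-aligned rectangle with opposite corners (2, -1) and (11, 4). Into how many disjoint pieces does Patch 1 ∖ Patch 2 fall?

Patch 1 ∖ Patch 2 splits into 2 disjoint pieces (area 22.6667, area 0.25).

2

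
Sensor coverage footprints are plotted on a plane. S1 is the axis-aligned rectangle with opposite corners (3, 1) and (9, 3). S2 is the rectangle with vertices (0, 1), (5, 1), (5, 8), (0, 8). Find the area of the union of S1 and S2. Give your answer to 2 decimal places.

By inclusion–exclusion:
Individual areas: |S1| = 12, |S2| = 35.
|S1∩S2|: x∈[3,5], y∈[1,3] → 2·2 = 4.
|S1 ∪ S2| = 47 − 4 = 43.00.

43.00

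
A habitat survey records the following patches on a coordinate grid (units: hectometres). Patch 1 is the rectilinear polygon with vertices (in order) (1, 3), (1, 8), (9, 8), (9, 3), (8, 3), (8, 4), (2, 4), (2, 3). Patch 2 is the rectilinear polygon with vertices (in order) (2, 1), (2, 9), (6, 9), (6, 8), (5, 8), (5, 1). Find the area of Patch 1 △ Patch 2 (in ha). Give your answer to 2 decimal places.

|Patch 1| = 34, |Patch 2| = 25, |Patch 1∩Patch 2| = 12.
|Patch 1 △ Patch 2| = |Patch 1| + |Patch 2| − 2·|Patch 1∩Patch 2| = 34 + 25 − 24 = 35.00.

35.00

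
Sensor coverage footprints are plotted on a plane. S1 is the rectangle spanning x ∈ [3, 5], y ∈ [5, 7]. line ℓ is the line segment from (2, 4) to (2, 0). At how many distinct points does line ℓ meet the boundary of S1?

The segment lies entirely outside S1 and never meets its boundary.

0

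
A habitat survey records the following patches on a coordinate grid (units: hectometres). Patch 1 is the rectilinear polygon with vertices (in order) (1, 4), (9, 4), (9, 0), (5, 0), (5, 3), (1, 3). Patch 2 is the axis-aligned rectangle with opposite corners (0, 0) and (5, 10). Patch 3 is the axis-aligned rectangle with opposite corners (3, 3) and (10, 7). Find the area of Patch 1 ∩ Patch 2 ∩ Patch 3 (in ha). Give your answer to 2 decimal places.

2.00

The intersection is the polygon with vertices (5,3), (3,3), (3,4), (5,4).
By the shoelace formula its area is 2.00.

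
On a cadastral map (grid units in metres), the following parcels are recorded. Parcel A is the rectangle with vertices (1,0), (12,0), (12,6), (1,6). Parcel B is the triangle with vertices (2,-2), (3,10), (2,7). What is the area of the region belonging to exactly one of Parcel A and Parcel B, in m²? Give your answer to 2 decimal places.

|Parcel A| = 66, |Parcel B| = 4.5, |Parcel A∩Parcel B| = 2.5.
|Parcel A △ Parcel B| = |Parcel A| + |Parcel B| − 2·|Parcel A∩Parcel B| = 66 + 4.5 − 5 = 65.50.

65.50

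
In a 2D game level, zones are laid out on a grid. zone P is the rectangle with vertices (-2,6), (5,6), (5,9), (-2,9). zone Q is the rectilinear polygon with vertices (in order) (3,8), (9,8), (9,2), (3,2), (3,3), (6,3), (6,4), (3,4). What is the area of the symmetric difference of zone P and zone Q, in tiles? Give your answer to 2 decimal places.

|zone P| = 21, |zone Q| = 33, |zone P∩zone Q| = 4.
|zone P △ zone Q| = |zone P| + |zone Q| − 2·|zone P∩zone Q| = 21 + 33 − 8 = 46.00.

46.00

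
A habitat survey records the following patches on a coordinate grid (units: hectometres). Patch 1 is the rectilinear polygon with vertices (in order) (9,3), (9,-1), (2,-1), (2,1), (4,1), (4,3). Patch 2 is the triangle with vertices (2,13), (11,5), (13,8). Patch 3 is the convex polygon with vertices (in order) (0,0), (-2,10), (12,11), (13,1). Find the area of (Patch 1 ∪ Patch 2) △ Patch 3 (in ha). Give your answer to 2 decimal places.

|Patch 1 ∪ Patch 2| = 45.5.
|(Patch 1 ∪ Patch 2) ∩ Patch 3| = 31.9346.
|(Patch 1 ∪ Patch 2) △ Patch 3| = 45.5 + 136.5 − 63.8692 = 118.13.

118.13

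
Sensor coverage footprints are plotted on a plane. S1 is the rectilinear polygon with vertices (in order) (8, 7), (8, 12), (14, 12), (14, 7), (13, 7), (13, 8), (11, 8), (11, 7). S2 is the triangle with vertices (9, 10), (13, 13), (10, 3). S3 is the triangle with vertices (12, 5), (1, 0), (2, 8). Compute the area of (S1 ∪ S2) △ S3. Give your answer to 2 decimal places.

|S1 ∪ S2| = 32.4095.
|(S1 ∪ S2) ∩ S3| = 1.1482.
|(S1 ∪ S2) △ S3| = 32.4095 + 41.5 − 2.2965 = 71.61.

71.61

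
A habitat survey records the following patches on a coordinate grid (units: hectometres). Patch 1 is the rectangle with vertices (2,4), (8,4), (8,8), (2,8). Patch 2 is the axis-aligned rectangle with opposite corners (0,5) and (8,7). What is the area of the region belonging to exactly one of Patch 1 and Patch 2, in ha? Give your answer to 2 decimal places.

|Patch 1∩Patch 2|: x∈[2,8], y∈[5,7] → 6·2 = 12.
|Patch 1 △ Patch 2| = |Patch 1| + |Patch 2| − 2·|Patch 1∩Patch 2| = 24 + 16 − 24 = 16.00.

16.00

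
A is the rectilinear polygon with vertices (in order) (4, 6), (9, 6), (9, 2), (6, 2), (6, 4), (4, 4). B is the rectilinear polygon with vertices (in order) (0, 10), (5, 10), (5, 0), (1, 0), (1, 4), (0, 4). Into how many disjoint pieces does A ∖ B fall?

A ∖ B is a single connected region.

1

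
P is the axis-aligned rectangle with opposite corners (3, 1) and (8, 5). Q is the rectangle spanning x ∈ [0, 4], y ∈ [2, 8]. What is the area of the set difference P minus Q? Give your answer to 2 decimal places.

|P∩Q|: x∈[3,4], y∈[2,5] → 1·3 = 3.
|P| = 20.
|P ∖ Q| = |P| − |P∩Q| = 20 − 3 = 17.00.

17.00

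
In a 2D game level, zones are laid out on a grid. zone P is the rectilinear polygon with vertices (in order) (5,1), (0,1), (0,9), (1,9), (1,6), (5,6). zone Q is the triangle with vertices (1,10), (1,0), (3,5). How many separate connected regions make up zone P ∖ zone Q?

zone P ∖ zone Q splits into 2 disjoint pieces (area 13.4, area 8).

2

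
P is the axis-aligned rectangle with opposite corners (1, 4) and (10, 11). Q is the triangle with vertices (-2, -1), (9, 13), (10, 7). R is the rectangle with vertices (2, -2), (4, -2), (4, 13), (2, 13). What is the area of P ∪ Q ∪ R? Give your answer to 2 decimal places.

86.50

By inclusion–exclusion:
Individual areas: |P| = 63, |Q| = 40, |R| = 30.
|P∩Q| = 29.1667.
|P∩R|: x∈[2,4], y∈[4,11] → 2·7 = 14.
|Q∩R| = 6.0606.
|P∩Q∩R| = 2.7273.
|P ∪ Q ∪ R| = 133 − 49.2273 + 2.7273 = 86.50.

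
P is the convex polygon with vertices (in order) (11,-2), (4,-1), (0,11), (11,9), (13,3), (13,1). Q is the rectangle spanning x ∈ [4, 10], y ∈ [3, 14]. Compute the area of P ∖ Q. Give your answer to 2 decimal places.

73.14

|P| = 113.5, |P∩Q| = 40.3636.
|P ∖ Q| = |P| − |P∩Q| = 113.5 − 40.3636 = 73.14.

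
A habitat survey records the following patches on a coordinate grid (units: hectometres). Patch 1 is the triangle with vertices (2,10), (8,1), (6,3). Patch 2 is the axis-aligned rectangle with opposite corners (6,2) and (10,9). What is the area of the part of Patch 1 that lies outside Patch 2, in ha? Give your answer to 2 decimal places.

|Patch 1| = 3, |Patch 1∩Patch 2| = 0.8333.
|Patch 1 ∖ Patch 2| = |Patch 1| − |Patch 1∩Patch 2| = 3 − 0.8333 = 2.17.

2.17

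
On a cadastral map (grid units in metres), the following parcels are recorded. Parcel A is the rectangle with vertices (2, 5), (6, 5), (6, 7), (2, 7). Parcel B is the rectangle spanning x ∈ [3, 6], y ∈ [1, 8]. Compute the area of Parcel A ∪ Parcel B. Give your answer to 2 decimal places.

By inclusion–exclusion:
Individual areas: |Parcel A| = 8, |Parcel B| = 21.
|Parcel A∩Parcel B|: x∈[3,6], y∈[5,7] → 3·2 = 6.
|Parcel A ∪ Parcel B| = 29 − 6 = 23.00.

23.00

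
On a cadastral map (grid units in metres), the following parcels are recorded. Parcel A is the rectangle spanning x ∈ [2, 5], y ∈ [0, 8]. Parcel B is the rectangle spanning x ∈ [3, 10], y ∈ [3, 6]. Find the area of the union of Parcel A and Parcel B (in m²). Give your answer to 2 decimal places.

39.00

By inclusion–exclusion:
Individual areas: |Parcel A| = 24, |Parcel B| = 21.
|Parcel A∩Parcel B|: x∈[3,5], y∈[3,6] → 2·3 = 6.
|Parcel A ∪ Parcel B| = 45 − 6 = 39.00.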